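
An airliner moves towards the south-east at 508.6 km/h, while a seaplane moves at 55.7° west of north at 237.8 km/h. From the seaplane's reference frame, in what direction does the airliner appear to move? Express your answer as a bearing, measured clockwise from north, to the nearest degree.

132°

Taking east as x and north as y: airliner velocity = (359.635, -359.635) km/h; seaplane velocity = (-196.446, 134.006) km/h.
Velocity of airliner relative to seaplane = (359.635, -359.635) − (-196.446, 134.006) = (556.081, -493.641) km/h.
Bearing = atan2(556.08, -493.64) = 131.60° clockwise from north.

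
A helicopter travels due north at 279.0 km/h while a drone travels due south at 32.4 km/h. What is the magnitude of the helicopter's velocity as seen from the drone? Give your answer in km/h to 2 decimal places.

311.40 km/h

Taking east as x and north as y: helicopter velocity = (0.000, 279.000) km/h; drone velocity = (0.000, -32.400) km/h.
Velocity of helicopter relative to drone = (0.000, 279.000) − (0.000, -32.400) = (0.000, 311.400) km/h.
Magnitude = |(0.000, 311.400)| = 311.400 km/h.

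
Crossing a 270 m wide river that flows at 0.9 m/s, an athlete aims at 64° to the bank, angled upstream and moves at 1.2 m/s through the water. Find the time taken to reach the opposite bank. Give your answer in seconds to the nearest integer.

250 s

The component of the athlete's velocity perpendicular to the bank is 1.2 × sin 64° = 1.079 m/s.
Only the cross-stream component determines the crossing time; the current contributes nothing perpendicular to the bank.
Time = 270 / 1.079 = 250.335 s.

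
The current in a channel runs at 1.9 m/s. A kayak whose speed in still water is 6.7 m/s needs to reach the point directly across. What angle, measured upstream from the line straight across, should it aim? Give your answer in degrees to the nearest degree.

To cancel the current, the upstream component of the kayak's velocity must equal the flow: 6.7 sin θ = 1.9.
sin θ = 1.9 / 6.7 = 0.2836.
θ = arcsin(0.2836) = 16.474°.

16°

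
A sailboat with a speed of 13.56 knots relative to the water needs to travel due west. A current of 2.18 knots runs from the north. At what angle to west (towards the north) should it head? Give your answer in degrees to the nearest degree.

The current pushes perpendicular to the desired track; the heading must have a component into the current equal to 2.18 knots: 13.56 sin θ = 2.18.
sin θ = 0.1608, so θ = 9.251°.

9°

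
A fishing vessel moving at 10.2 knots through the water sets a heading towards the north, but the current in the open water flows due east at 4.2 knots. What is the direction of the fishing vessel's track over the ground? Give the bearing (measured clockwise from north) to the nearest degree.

022°

Taking east as x and north as y: velocity relative to the water = (0.000, 10.200) knots; the water relative to ground = (4.200, 0.000) knots.
Velocity relative to ground = (0.000, 10.200) + (4.200, 0.000) = (4.200, 10.200) knots.
Bearing = atan2(4.20, 10.20) = 22.38° clockwise from north.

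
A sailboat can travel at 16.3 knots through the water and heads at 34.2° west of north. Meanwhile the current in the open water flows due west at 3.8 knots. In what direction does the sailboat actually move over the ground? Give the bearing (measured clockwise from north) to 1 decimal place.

316.1°

Taking east as x and north as y: velocity relative to the water = (-9.162, 13.481) knots; the water relative to ground = (-3.800, 0.000) knots.
Velocity relative to ground = (-9.162, 13.481) + (-3.800, 0.000) = (-12.962, 13.481) knots.
Bearing = atan2(-12.96, 13.48) = 316.13° clockwise from north.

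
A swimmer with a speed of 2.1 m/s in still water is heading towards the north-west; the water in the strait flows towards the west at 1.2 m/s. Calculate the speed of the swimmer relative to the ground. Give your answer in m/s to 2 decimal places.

3.07 m/s

Taking east as x and north as y: velocity relative to the water = (-1.485, 1.485) m/s; the water relative to ground = (-1.200, 0.000) m/s.
Velocity relative to ground = (-1.485, 1.485) + (-1.200, 0.000) = (-2.685, 1.485) m/s.
Speed = |(-2.685, 1.485)| = 3.068 m/s.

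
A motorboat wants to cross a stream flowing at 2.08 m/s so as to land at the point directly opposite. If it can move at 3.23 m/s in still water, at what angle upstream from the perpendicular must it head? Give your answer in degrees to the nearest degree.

To cancel the current, the upstream component of the motorboat's velocity must equal the flow: 3.23 sin θ = 2.08.
sin θ = 2.08 / 3.23 = 0.6440.
θ = arcsin(0.6440) = 40.088°.

40°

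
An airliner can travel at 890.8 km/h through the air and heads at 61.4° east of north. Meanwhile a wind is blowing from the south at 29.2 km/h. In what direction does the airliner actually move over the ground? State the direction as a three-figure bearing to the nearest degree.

Taking east as x and north as y: velocity relative to the air = (782.107, 426.419) km/h; the air relative to ground = (0.000, 29.200) km/h.
Velocity relative to ground = (782.107, 426.419) + (0.000, 29.200) = (782.107, 455.619) km/h.
Bearing = atan2(782.11, 455.62) = 59.78° clockwise from north.

060°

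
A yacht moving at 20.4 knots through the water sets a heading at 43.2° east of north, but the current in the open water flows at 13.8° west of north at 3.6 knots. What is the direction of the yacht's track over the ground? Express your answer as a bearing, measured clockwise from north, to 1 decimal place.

035.5°

Taking east as x and north as y: velocity relative to the water = (13.965, 14.871) knots; the water relative to ground = (-0.859, 3.496) knots.
Velocity relative to ground = (13.965, 14.871) + (-0.859, 3.496) = (13.106, 18.367) knots.
Bearing = atan2(13.11, 18.37) = 35.51° clockwise from north.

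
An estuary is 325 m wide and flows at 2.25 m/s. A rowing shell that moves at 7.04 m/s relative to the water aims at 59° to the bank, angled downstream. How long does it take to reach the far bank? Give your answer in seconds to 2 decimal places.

The component of the rowing shell's velocity perpendicular to the bank is 7.04 × sin 59° = 6.034 m/s.
The flow acts along the bank and has no component across it.
Time = 325 / 6.034 = 53.857 s.

53.86 s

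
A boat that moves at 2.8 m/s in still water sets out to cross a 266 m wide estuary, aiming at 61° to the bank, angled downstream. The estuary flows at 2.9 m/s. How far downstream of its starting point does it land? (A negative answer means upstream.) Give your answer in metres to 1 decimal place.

462.4 m

Perpendicular speed = 2.449 m/s; crossing time = 266 / 2.449 = 108.619 s.
Net downstream speed = 4.257 m/s.
Drift = 4.257 × 108.619 = 462.440 m (downstream).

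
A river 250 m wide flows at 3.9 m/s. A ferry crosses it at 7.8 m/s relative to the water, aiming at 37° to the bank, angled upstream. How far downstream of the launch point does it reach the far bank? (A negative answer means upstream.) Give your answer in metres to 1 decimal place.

Perpendicular speed = 4.694 m/s; crossing time = 250 / 4.694 = 53.258 s.
Net downstream speed = -2.329 m/s.
Drift = -2.329 × 53.258 = -124.056 m (upstream).

-124.1 m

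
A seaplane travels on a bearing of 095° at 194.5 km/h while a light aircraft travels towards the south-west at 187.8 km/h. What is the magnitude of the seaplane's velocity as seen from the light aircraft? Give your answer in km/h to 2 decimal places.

346.49 km/h

Taking east as x and north as y: seaplane velocity = (193.760, -16.952) km/h; light aircraft velocity = (-132.795, -132.795) km/h.
Velocity of seaplane relative to light aircraft = (193.760, -16.952) − (-132.795, -132.795) = (326.555, 115.843) km/h.
Magnitude = |(326.555, 115.843)| = 346.493 km/h.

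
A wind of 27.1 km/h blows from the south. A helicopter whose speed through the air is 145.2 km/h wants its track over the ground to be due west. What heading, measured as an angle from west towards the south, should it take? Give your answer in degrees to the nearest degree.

The wind pushes perpendicular to the desired track; the heading must have a component into the wind equal to 27.1 km/h: 145.2 sin θ = 27.1.
sin θ = 0.1866, so θ = 10.757°.

11°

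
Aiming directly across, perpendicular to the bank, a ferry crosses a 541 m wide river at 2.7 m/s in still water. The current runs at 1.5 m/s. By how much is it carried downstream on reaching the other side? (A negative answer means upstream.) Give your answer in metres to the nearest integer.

301 m

Perpendicular speed = 2.700 m/s; crossing time = 541 / 2.700 = 200.370 s.
Net downstream speed = 1.500 m/s.
Drift = 1.500 × 200.370 = 300.556 m (downstream).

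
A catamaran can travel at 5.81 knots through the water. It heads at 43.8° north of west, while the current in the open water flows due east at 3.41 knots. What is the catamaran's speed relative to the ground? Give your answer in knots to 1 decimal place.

4.1 knots

Taking east as x and north as y: velocity relative to the water = (-4.193, 4.021) knots; the water relative to ground = (3.410, 0.000) knots.
Velocity relative to ground = (-4.193, 4.021) + (3.410, 0.000) = (-0.783, 4.021) knots.
Speed = |(-0.783, 4.021)| = 4.097 knots.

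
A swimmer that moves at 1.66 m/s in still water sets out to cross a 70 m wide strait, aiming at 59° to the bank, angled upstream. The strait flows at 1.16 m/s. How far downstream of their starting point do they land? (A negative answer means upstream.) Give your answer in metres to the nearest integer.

Perpendicular speed = 1.423 m/s; crossing time = 70 / 1.423 = 49.195 s.
Net downstream speed = 0.305 m/s.
Drift = 0.305 × 49.195 = 15.006 m (downstream).

15 m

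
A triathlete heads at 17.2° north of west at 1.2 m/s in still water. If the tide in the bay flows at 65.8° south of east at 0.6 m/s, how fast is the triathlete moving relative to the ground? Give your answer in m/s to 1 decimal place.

Taking east as x and north as y: velocity relative to the water = (-1.146, 0.355) m/s; the water relative to ground = (0.246, -0.547) m/s.
Velocity relative to ground = (-1.146, 0.355) + (0.246, -0.547) = (-0.900, -0.192) m/s.
Speed = |(-0.900, -0.192)| = 0.921 m/s.

0.9 m/s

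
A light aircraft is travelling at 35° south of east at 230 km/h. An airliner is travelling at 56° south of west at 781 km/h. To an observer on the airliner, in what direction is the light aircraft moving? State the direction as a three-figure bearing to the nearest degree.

050°

Taking east as x and north as y: light aircraft velocity = (188.405, -131.923) km/h; airliner velocity = (-436.730, -647.478) km/h.
Velocity of light aircraft relative to airliner = (188.405, -131.923) − (-436.730, -647.478) = (625.135, 515.556) km/h.
Bearing = atan2(625.13, 515.56) = 50.49° clockwise from north.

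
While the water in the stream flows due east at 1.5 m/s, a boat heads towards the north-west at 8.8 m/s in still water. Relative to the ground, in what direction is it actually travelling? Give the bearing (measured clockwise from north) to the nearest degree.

Taking east as x and north as y: velocity relative to the water = (-6.223, 6.223) m/s; the water relative to ground = (1.500, 0.000) m/s.
Velocity relative to ground = (-6.223, 6.223) + (1.500, 0.000) = (-4.723, 6.223) m/s.
Bearing = atan2(-4.72, 6.22) = 322.80° clockwise from north.

323°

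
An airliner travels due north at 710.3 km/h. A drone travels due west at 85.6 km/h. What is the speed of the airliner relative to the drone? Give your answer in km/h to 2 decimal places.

715.44 km/h

Taking east as x and north as y: airliner velocity = (0.000, 710.300) km/h; drone velocity = (-85.600, 0.000) km/h.
Velocity of airliner relative to drone = (0.000, 710.300) − (-85.600, 0.000) = (85.600, 710.300) km/h.
Magnitude = |(85.600, 710.300)| = 715.439 km/h.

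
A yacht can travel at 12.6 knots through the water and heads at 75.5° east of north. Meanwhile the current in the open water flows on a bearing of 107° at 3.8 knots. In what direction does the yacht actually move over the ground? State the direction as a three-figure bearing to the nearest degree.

Taking east as x and north as y: velocity relative to the water = (12.199, 3.155) knots; the water relative to ground = (3.634, -1.111) knots.
Velocity relative to ground = (12.199, 3.155) + (3.634, -1.111) = (15.833, 2.044) knots.
Bearing = atan2(15.83, 2.04) = 82.64° clockwise from north.

083°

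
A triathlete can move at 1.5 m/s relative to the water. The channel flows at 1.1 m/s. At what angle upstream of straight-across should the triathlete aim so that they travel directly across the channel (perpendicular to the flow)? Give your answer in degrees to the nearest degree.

To cancel the current, the upstream component of the triathlete's velocity must equal the flow: 1.5 sin θ = 1.1.
sin θ = 1.1 / 1.5 = 0.7333.
θ = arcsin(0.7333) = 47.167°.

47°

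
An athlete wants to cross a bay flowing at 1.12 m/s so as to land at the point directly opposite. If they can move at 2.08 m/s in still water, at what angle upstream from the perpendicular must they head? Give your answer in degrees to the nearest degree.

To cancel the current, the upstream component of the athlete's velocity must equal the flow: 2.08 sin θ = 1.12.
sin θ = 1.12 / 2.08 = 0.5385.
θ = arcsin(0.5385) = 32.579°.

33°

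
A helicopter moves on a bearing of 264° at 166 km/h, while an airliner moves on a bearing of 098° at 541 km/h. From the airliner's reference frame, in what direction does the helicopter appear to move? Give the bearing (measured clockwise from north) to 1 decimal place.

Taking east as x and north as y: helicopter velocity = (-165.091, -17.352) km/h; airliner velocity = (535.735, -75.293) km/h.
Velocity of helicopter relative to airliner = (-165.091, -17.352) − (535.735, -75.293) = (-700.826, 57.941) km/h.
Bearing = atan2(-700.83, 57.94) = 274.73° clockwise from north.

274.7°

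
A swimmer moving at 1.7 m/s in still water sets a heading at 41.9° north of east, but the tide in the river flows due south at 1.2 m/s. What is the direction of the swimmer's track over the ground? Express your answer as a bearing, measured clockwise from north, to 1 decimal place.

Taking east as x and north as y: velocity relative to the water = (1.265, 1.135) m/s; the water relative to ground = (0.000, -1.200) m/s.
Velocity relative to ground = (1.265, 1.135) + (0.000, -1.200) = (1.265, -0.065) m/s.
Bearing = atan2(1.27, -0.06) = 92.93° clockwise from north.

092.9°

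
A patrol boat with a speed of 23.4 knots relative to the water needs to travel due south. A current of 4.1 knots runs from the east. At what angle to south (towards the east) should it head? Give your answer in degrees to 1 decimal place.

The current pushes perpendicular to the desired track; the heading must have a component into the current equal to 4.1 knots: 23.4 sin θ = 4.1.
sin θ = 0.1752, so θ = 10.091°.

10.1°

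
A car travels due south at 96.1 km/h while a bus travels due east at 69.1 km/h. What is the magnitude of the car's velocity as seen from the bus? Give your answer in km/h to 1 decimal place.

Taking east as x and north as y: car velocity = (0.000, -96.100) km/h; bus velocity = (69.100, 0.000) km/h.
Velocity of car relative to bus = (0.000, -96.100) − (69.100, 0.000) = (-69.100, -96.100) km/h.
Magnitude = |(-69.100, -96.100)| = 118.364 km/h.

118.4 km/h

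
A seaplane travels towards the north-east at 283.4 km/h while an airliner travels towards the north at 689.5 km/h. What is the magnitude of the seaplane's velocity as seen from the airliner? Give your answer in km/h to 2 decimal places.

Taking east as x and north as y: seaplane velocity = (200.394, 200.394) km/h; airliner velocity = (0.000, 689.500) km/h.
Velocity of seaplane relative to airliner = (200.394, 200.394) − (0.000, 689.500) = (200.394, -489.106) km/h.
Magnitude = |(200.394, -489.106)| = 528.566 km/h.

528.57 km/h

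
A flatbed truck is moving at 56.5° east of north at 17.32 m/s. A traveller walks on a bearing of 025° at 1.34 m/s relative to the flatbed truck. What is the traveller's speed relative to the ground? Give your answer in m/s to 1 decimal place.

18.5 m/s

Taking east as x and north as y: flatbed truck velocity = (14.443, 9.560) m/s; traveller velocity relative to flatbed truck = (0.566, 1.214) m/s.
Velocity relative to ground = (14.443, 9.560) + (0.566, 1.214) = (15.009, 10.774) m/s.
Speed = |(15.009, 10.774)| = 18.476 m/s.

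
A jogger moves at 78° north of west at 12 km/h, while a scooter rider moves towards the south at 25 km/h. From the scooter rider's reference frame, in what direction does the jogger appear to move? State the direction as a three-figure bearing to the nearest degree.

Taking east as x and north as y: jogger velocity = (-2.495, 11.738) km/h; scooter rider velocity = (0.000, -25.000) km/h.
Velocity of jogger relative to scooter rider = (-2.495, 11.738) − (0.000, -25.000) = (-2.495, 36.738) km/h.
Bearing = atan2(-2.49, 36.74) = 356.11° clockwise from north.

356°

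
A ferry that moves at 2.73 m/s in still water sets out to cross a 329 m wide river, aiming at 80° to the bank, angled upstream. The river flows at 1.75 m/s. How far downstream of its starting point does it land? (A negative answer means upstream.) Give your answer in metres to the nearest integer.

156 m

Perpendicular speed = 2.689 m/s; crossing time = 329 / 2.689 = 122.372 s.
Net downstream speed = 1.276 m/s.
Drift = 1.276 × 122.372 = 156.139 m (downstream).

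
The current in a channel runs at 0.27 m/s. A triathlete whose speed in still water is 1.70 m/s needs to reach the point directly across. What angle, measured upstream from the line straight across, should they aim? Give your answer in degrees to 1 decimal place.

9.1°

To cancel the current, the upstream component of the triathlete's velocity must equal the flow: 1.70 sin θ = 0.27.
sin θ = 0.27 / 1.70 = 0.1588.
θ = arcsin(0.1588) = 9.139°.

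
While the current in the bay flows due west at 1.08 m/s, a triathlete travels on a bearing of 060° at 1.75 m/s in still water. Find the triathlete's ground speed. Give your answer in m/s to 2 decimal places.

0.98 m/s

Taking east as x and north as y: velocity relative to the water = (1.516, 0.875) m/s; the water relative to ground = (-1.080, 0.000) m/s.
Velocity relative to ground = (1.516, 0.875) + (-1.080, 0.000) = (0.436, 0.875) m/s.
Speed = |(0.436, 0.875)| = 0.977 m/s.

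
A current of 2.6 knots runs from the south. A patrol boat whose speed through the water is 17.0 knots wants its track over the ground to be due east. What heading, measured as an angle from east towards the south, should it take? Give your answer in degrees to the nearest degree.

The current pushes perpendicular to the desired track; the heading must have a component into the current equal to 2.6 knots: 17.0 sin θ = 2.6.
sin θ = 0.1529, so θ = 8.797°.

9°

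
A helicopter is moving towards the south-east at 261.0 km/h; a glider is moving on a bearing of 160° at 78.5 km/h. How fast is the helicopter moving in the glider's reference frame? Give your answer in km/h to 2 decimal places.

Taking east as x and north as y: helicopter velocity = (184.555, -184.555) km/h; glider velocity = (26.849, -73.766) km/h.
Velocity of helicopter relative to glider = (184.555, -184.555) − (26.849, -73.766) = (157.706, -110.789) km/h.
Magnitude = |(157.706, -110.789)| = 192.732 km/h.

192.73 km/h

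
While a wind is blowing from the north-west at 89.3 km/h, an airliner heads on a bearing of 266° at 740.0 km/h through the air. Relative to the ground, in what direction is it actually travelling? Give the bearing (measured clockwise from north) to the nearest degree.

Taking east as x and north as y: velocity relative to the air = (-738.197, -51.620) km/h; the air relative to ground = (63.145, -63.145) km/h.
Velocity relative to ground = (-738.197, -51.620) + (63.145, -63.145) = (-675.053, -114.764) km/h.
Bearing = atan2(-675.05, -114.76) = 260.35° clockwise from north.

260°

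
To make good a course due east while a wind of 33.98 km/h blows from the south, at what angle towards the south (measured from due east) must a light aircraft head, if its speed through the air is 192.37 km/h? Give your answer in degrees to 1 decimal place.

The wind pushes perpendicular to the desired track; the heading must have a component into the wind equal to 33.98 km/h: 192.37 sin θ = 33.98.
sin θ = 0.1766, so θ = 10.174°.

10.2°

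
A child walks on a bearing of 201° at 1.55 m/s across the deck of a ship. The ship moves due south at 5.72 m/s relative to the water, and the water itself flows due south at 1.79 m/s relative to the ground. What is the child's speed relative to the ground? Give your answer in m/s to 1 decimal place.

9.0 m/s

In east/north components (m/s): child relative to ship = (-0.555, -1.447); ship relative to water = (0.000, -5.720); water relative to ground = (0.000, -1.790).
Sum = (-0.555, -8.957) m/s.
Speed = |(-0.555, -8.957)| = 8.974 m/s.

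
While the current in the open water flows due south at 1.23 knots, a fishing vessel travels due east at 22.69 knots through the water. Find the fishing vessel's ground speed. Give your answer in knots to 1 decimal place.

22.7 knots

Taking east as x and north as y: velocity relative to the water = (22.690, 0.000) knots; the water relative to ground = (0.000, -1.230) knots.
Velocity relative to ground = (22.690, 0.000) + (0.000, -1.230) = (22.690, -1.230) knots.
Speed = |(22.690, -1.230)| = 22.723 knots.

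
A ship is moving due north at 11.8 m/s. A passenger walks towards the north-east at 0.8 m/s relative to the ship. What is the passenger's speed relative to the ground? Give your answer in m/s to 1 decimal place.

12.4 m/s

Taking east as x and north as y: ship velocity = (0.000, 11.800) m/s; passenger velocity relative to ship = (0.566, 0.566) m/s.
Velocity relative to ground = (0.000, 11.800) + (0.566, 0.566) = (0.566, 12.366) m/s.
Speed = |(0.566, 12.366)| = 12.379 m/s.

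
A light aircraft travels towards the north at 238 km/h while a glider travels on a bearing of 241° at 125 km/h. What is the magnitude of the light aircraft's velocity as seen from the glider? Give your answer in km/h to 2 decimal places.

317.99 km/h

Taking east as x and north as y: light aircraft velocity = (0.000, 238.000) km/h; glider velocity = (-109.327, -60.601) km/h.
Velocity of light aircraft relative to glider = (0.000, 238.000) − (-109.327, -60.601) = (109.327, 298.601) km/h.
Magnitude = |(109.327, 298.601)| = 317.986 km/h.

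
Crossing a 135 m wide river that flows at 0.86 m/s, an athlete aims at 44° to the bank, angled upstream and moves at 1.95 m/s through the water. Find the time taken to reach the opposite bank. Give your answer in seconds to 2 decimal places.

99.66 s

The component of the athlete's velocity perpendicular to the bank is 1.95 × sin 44° = 1.355 m/s.
Only the cross-stream component determines the crossing time; the current contributes nothing perpendicular to the bank.
Time = 135 / 1.355 = 99.662 s.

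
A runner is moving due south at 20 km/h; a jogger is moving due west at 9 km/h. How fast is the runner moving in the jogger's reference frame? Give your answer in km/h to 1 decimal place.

Taking east as x and north as y: runner velocity = (0.000, -20.000) km/h; jogger velocity = (-9.000, 0.000) km/h.
Velocity of runner relative to jogger = (0.000, -20.000) − (-9.000, 0.000) = (9.000, -20.000) km/h.
Magnitude = |(9.000, -20.000)| = 21.932 km/h.

21.9 km/h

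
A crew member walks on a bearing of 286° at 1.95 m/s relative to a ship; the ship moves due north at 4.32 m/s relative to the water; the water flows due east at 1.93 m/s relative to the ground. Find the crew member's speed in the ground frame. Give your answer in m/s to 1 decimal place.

In east/north components (m/s): crew member relative to ship = (-1.874, 0.537); ship relative to water = (0.000, 4.320); water relative to ground = (1.930, 0.000).
Sum = (0.056, 4.857) m/s.
Speed = |(0.056, 4.857)| = 4.858 m/s.

4.9 m/s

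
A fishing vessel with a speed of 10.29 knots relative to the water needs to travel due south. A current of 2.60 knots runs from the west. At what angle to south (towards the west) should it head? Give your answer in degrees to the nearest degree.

The current pushes perpendicular to the desired track; the heading must have a component into the current equal to 2.60 knots: 10.29 sin θ = 2.60.
sin θ = 0.2527, so θ = 14.636°.

15°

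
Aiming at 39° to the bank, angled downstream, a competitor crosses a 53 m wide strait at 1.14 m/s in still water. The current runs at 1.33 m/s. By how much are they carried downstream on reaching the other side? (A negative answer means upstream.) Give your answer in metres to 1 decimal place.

163.7 m

Perpendicular speed = 0.717 m/s; crossing time = 53 / 0.717 = 73.875 s.
Net downstream speed = 2.216 m/s.
Drift = 2.216 × 73.875 = 163.704 m (downstream).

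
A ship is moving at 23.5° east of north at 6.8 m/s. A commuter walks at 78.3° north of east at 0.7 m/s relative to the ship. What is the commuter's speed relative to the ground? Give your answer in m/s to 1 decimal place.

Taking east as x and north as y: ship velocity = (2.711, 6.236) m/s; commuter velocity relative to ship = (0.142, 0.685) m/s.
Velocity relative to ground = (2.711, 6.236) + (0.142, 0.685) = (2.853, 6.921) m/s.
Speed = |(2.853, 6.921)| = 7.487 m/s.

7.5 m/s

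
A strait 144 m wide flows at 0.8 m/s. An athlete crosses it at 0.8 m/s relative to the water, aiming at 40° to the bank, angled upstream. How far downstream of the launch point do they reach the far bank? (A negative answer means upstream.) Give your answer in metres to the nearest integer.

Perpendicular speed = 0.514 m/s; crossing time = 144 / 0.514 = 280.030 s.
Net downstream speed = 0.187 m/s.
Drift = 0.187 × 280.030 = 52.412 m (downstream).

52 m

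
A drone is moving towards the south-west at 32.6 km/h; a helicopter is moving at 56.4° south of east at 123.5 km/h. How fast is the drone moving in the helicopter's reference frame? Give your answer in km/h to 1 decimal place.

Taking east as x and north as y: drone velocity = (-23.052, -23.052) km/h; helicopter velocity = (68.344, -102.866) km/h.
Velocity of drone relative to helicopter = (-23.052, -23.052) − (68.344, -102.866) = (-91.396, 79.814) km/h.
Magnitude = |(-91.396, 79.814)| = 121.340 km/h.

121.3 km/h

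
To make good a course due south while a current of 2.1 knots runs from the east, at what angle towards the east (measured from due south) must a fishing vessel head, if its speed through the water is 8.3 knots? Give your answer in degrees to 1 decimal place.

14.7°

The current pushes perpendicular to the desired track; the heading must have a component into the current equal to 2.1 knots: 8.3 sin θ = 2.1.
sin θ = 0.2530, so θ = 14.656°.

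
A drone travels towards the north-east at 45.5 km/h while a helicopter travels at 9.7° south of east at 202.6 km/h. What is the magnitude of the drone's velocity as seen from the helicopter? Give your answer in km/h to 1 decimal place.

180.2 km/h

Taking east as x and north as y: drone velocity = (32.173, 32.173) km/h; helicopter velocity = (199.704, -34.136) km/h.
Velocity of drone relative to helicopter = (32.173, 32.173) − (199.704, -34.136) = (-167.530, 66.309) km/h.
Magnitude = |(-167.530, 66.309)| = 180.176 km/h.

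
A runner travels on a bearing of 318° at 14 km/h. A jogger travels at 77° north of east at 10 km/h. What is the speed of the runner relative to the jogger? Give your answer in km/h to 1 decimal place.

Taking east as x and north as y: runner velocity = (-9.368, 10.404) km/h; jogger velocity = (2.250, 9.744) km/h.
Velocity of runner relative to jogger = (-9.368, 10.404) − (2.250, 9.744) = (-11.617, 0.660) km/h.
Magnitude = |(-11.617, 0.660)| = 11.636 km/h.

11.6 km/h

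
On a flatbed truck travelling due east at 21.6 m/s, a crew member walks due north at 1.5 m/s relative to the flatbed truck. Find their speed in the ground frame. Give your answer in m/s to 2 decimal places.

Taking east as x and north as y: flatbed truck velocity = (21.600, 0.000) m/s; crew member velocity relative to flatbed truck = (0.000, 1.500) m/s.
Velocity relative to ground = (21.600, 0.000) + (0.000, 1.500) = (21.600, 1.500) m/s.
Speed = |(21.600, 1.500)| = 21.652 m/s.

21.65 m/s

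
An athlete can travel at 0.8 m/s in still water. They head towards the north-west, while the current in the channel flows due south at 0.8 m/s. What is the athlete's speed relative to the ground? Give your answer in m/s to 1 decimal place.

Taking east as x and north as y: velocity relative to the water = (-0.566, 0.566) m/s; the water relative to ground = (0.000, -0.800) m/s.
Velocity relative to ground = (-0.566, 0.566) + (0.000, -0.800) = (-0.566, -0.234) m/s.
Speed = |(-0.566, -0.234)| = 0.612 m/s.

0.6 m/s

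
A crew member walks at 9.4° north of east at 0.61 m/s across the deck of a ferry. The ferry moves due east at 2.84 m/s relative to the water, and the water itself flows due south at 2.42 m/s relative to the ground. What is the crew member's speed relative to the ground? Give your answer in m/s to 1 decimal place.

4.2 m/s

In east/north components (m/s): crew member relative to ferry = (0.602, 0.100); ferry relative to water = (2.840, 0.000); water relative to ground = (0.000, -2.420).
Sum = (3.442, -2.320) m/s.
Speed = |(3.442, -2.320)| = 4.151 m/s.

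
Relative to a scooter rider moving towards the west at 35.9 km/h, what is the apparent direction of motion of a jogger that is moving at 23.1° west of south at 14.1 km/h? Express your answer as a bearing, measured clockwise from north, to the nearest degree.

113°

Taking east as x and north as y: jogger velocity = (-5.532, -12.969) km/h; scooter rider velocity = (-35.900, 0.000) km/h.
Velocity of jogger relative to scooter rider = (-5.532, -12.969) − (-35.900, 0.000) = (30.368, -12.969) km/h.
Bearing = atan2(30.37, -12.97) = 113.13° clockwise from north.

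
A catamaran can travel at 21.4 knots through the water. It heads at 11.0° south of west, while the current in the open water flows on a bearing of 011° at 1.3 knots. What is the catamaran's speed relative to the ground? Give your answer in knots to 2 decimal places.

20.95 knots

Taking east as x and north as y: velocity relative to the water = (-21.007, -4.083) knots; the water relative to ground = (0.248, 1.276) knots.
Velocity relative to ground = (-21.007, -4.083) + (0.248, 1.276) = (-20.759, -2.807) knots.
Speed = |(-20.759, -2.807)| = 20.948 knots.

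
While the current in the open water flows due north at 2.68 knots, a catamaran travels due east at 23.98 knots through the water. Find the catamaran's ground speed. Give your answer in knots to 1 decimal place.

24.1 knots

Taking east as x and north as y: velocity relative to the water = (23.980, 0.000) knots; the water relative to ground = (0.000, 2.680) knots.
Velocity relative to ground = (23.980, 0.000) + (0.000, 2.680) = (23.980, 2.680) knots.
Speed = |(23.980, 2.680)| = 24.129 knots.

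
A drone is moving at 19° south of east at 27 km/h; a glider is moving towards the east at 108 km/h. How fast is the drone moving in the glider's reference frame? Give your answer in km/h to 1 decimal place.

Taking east as x and north as y: drone velocity = (25.529, -8.790) km/h; glider velocity = (108.000, 0.000) km/h.
Velocity of drone relative to glider = (25.529, -8.790) − (108.000, 0.000) = (-82.471, -8.790) km/h.
Magnitude = |(-82.471, -8.790)| = 82.938 km/h.

82.9 km/h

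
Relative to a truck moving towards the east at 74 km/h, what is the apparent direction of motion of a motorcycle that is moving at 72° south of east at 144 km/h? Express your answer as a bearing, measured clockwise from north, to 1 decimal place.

192.2°

Taking east as x and north as y: motorcycle velocity = (44.498, -136.952) km/h; truck velocity = (74.000, 0.000) km/h.
Velocity of motorcycle relative to truck = (44.498, -136.952) − (74.000, 0.000) = (-29.502, -136.952) km/h.
Bearing = atan2(-29.50, -136.95) = 192.16° clockwise from north.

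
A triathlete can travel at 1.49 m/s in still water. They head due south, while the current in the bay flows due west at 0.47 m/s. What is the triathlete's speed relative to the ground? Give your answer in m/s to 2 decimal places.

Taking east as x and north as y: velocity relative to the water = (0.000, -1.490) m/s; the water relative to ground = (-0.470, 0.000) m/s.
Velocity relative to ground = (0.000, -1.490) + (-0.470, 0.000) = (-0.470, -1.490) m/s.
Speed = |(-0.470, -1.490)| = 1.562 m/s.

1.56 m/s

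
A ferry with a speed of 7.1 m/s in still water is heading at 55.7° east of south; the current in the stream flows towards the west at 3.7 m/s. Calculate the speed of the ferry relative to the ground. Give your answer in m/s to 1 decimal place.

4.5 m/s

Taking east as x and north as y: velocity relative to the water = (5.865, -4.001) m/s; the water relative to ground = (-3.700, 0.000) m/s.
Velocity relative to ground = (5.865, -4.001) + (-3.700, 0.000) = (2.165, -4.001) m/s.
Speed = |(2.165, -4.001)| = 4.549 m/s.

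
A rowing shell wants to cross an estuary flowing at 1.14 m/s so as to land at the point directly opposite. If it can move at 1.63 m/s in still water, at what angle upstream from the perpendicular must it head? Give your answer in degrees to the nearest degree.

To cancel the current, the upstream component of the rowing shell's velocity must equal the flow: 1.63 sin θ = 1.14.
sin θ = 1.14 / 1.63 = 0.6994.
θ = arcsin(0.6994) = 44.378°.

44°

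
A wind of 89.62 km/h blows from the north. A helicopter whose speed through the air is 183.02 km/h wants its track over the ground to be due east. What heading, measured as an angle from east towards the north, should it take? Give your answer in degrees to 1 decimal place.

The wind pushes perpendicular to the desired track; the heading must have a component into the wind equal to 89.62 km/h: 183.02 sin θ = 89.62.
sin θ = 0.4897, so θ = 29.319°.

29.3°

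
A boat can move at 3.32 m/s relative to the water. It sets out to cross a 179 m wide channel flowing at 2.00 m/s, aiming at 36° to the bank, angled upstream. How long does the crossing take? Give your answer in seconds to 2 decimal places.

The component of the boat's velocity perpendicular to the bank is 3.32 × sin 36° = 1.951 m/s.
Only the cross-stream component determines the crossing time; the current contributes nothing perpendicular to the bank.
Time = 179 / 1.951 = 91.727 s.

91.73 s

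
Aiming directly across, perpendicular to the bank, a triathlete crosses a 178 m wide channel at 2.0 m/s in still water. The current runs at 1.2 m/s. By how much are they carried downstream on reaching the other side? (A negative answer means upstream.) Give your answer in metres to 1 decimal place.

106.8 m

Perpendicular speed = 2.000 m/s; crossing time = 178 / 2.000 = 89.000 s.
Net downstream speed = 1.200 m/s.
Drift = 1.200 × 89.000 = 106.800 m (downstream).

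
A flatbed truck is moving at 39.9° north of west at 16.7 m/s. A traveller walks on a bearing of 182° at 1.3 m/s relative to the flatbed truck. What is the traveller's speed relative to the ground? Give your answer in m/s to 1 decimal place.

Taking east as x and north as y: flatbed truck velocity = (-12.812, 10.712) m/s; traveller velocity relative to flatbed truck = (-0.045, -1.299) m/s.
Velocity relative to ground = (-12.812, 10.712) + (-0.045, -1.299) = (-12.857, 9.413) m/s.
Speed = |(-12.857, 9.413)| = 15.934 m/s.

15.9 m/s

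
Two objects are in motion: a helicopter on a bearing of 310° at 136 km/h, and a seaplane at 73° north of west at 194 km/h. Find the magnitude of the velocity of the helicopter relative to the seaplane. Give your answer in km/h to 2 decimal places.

108.98 km/h

Taking east as x and north as y: helicopter velocity = (-104.182, 87.419) km/h; seaplane velocity = (-56.720, 185.523) km/h.
Velocity of helicopter relative to seaplane = (-104.182, 87.419) − (-56.720, 185.523) = (-47.462, -98.104) km/h.
Magnitude = |(-47.462, -98.104)| = 108.982 km/h.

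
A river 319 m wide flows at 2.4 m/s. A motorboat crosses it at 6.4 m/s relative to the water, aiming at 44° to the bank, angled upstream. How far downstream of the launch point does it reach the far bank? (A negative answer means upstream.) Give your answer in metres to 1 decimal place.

Perpendicular speed = 4.446 m/s; crossing time = 319 / 4.446 = 71.753 s.
Net downstream speed = -2.204 m/s.
Drift = -2.204 × 71.753 = -158.127 m (upstream).

-158.1 m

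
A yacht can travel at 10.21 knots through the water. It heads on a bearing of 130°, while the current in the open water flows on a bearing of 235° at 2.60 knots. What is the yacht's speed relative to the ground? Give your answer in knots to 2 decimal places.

9.86 knots

Taking east as x and north as y: velocity relative to the water = (7.821, -6.563) knots; the water relative to ground = (-2.130, -1.491) knots.
Velocity relative to ground = (7.821, -6.563) + (-2.130, -1.491) = (5.692, -8.054) knots.
Speed = |(5.692, -8.054)| = 9.862 knots.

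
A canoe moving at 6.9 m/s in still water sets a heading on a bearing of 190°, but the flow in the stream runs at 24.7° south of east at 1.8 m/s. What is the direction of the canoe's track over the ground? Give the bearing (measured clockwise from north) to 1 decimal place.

176.7°

Taking east as x and north as y: velocity relative to the water = (-1.198, -6.795) m/s; the water relative to ground = (1.635, -0.752) m/s.
Velocity relative to ground = (-1.198, -6.795) + (1.635, -0.752) = (0.437, -7.547) m/s.
Bearing = atan2(0.44, -7.55) = 176.69° clockwise from north.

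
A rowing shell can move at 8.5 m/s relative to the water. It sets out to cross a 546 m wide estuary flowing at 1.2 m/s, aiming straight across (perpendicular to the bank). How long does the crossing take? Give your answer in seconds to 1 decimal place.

The component of the rowing shell's velocity perpendicular to the bank is 8.5 m/s.
The flow acts along the bank and has no component across it.
Time = 546 / 8.500 = 64.235 s.

64.2 s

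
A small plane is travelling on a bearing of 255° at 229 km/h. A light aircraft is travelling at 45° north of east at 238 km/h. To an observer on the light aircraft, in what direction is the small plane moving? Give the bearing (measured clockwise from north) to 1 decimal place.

Taking east as x and north as y: small plane velocity = (-221.197, -59.270) km/h; light aircraft velocity = (168.291, 168.291) km/h.
Velocity of small plane relative to light aircraft = (-221.197, -59.270) − (168.291, 168.291) = (-389.488, -227.561) km/h.
Bearing = atan2(-389.49, -227.56) = 239.70° clockwise from north.

239.7°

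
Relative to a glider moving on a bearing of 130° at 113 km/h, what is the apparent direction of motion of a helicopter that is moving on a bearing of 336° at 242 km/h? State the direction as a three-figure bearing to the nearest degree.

Taking east as x and north as y: helicopter velocity = (-98.430, 221.078) km/h; glider velocity = (86.563, -72.635) km/h.
Velocity of helicopter relative to glider = (-98.430, 221.078) − (86.563, -72.635) = (-184.993, 293.713) km/h.
Bearing = atan2(-184.99, 293.71) = 327.80° clockwise from north.

328°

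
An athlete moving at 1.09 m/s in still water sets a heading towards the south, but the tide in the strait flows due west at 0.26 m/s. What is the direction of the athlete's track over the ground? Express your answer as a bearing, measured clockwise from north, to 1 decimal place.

Taking east as x and north as y: velocity relative to the water = (0.000, -1.090) m/s; the water relative to ground = (-0.260, 0.000) m/s.
Velocity relative to ground = (0.000, -1.090) + (-0.260, 0.000) = (-0.260, -1.090) m/s.
Bearing = atan2(-0.26, -1.09) = 193.42° clockwise from north.

193.4°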